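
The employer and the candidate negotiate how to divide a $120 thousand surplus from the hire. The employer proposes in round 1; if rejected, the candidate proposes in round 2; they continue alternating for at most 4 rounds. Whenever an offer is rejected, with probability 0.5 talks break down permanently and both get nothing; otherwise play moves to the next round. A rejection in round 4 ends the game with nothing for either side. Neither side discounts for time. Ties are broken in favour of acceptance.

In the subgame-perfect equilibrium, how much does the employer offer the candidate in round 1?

45

Round 4 (the candidate proposes): rejection yields 0 for the employer; the candidate offers 0 and keeps 120.
Round 3 (the employer proposes): rejecting gives the candidate an expected 0.5 × 120 = 60; the employer offers that and keeps 60.
Round 2 (the candidate proposes): rejecting gives the employer an expected 0.5 × 60 = 30, so the candidate offers 30, keeping 90.
Round 1 (the employer proposes): rejecting gives the candidate an expected 0.5 × 90 = 45, so the employer offers 45, keeping 75.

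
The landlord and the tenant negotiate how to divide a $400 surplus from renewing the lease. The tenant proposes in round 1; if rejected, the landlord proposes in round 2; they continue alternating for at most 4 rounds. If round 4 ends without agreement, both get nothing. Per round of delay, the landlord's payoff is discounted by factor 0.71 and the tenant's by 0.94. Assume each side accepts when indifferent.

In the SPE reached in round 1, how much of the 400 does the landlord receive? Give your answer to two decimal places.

Round 4 (the landlord proposes): rejection yields 0 for the tenant; the landlord offers 0 and keeps 400.
Round 3 (the tenant proposes): the landlord can get 400 next round, worth 0.71 × 400 = 284 now; the tenant offers that and keeps 116.
Round 2 (the landlord proposes): the tenant can get 116 next round, worth 0.94 × 116 = 109.04 now, so the landlord offers 109.04, keeping 290.96.
Round 1 (the tenant proposes): the landlord can get 290.96 next round, worth 0.71 × 290.96 = 206.5816 now. The tenant offers 206.5816 and keeps 400 − 206.5816 = 193.4184.

206.58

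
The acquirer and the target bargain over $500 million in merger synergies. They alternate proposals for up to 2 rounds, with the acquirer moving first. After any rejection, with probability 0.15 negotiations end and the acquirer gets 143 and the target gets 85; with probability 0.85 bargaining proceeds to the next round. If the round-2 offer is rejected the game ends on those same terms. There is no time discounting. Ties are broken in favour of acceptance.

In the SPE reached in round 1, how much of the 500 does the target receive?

316.2

Round 2 (the target proposes): the acquirer gets 143 if talks fail, so the target offers 143 and keeps 357.
Round 1 (the acquirer proposes): rejecting gives the target an expected 0.85 × 357 + 0.15 × 85 = 316.2; the acquirer offers that and keeps 183.8.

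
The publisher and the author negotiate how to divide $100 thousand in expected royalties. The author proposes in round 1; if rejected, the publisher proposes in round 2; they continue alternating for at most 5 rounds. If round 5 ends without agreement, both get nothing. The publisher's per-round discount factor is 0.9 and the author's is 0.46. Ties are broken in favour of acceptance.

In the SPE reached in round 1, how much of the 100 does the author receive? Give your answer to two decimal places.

Round 5 (the author proposes): rejection yields 0 for the publisher; the author offers 0 and keeps 100.
Round 4 (the publisher proposes): the author can get 100 next round, worth 0.46 × 100 = 46 now, so the publisher offers 46, keeping 54.
Round 3 (the author proposes): the publisher can get 54 next round, worth 0.9 × 54 = 48.6 now; the author offers that and keeps 51.4.
Round 2 (the publisher proposes): the author can get 51.4 next round, worth 0.46 × 51.4 = 23.644 now. The publisher offers 23.644 and keeps 100 − 23.644 = 76.356.
Round 1 (the author proposes): the publisher can get 76.356 next round, worth 0.9 × 76.356 = 68.7204 now, so the author offers 68.7204, keeping 31.2796.

31.28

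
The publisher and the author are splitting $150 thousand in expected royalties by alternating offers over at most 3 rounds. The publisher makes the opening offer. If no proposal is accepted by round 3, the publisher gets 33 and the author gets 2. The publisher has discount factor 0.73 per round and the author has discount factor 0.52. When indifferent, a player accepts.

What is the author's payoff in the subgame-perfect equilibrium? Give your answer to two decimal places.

21.82

Round 3 (the publisher proposes): the author gets 2 if talks fail, so the publisher offers 2 and keeps 148.
Round 2 (the author proposes): the publisher can get 148 next round, worth 0.73 × 148 = 108.04 now, so the author offers 108.04, keeping 41.96.
Round 1 (the publisher proposes): the author can get 41.96 next round, worth 0.52 × 41.96 = 21.8192 now, so the publisher offers 21.8192, keeping 128.1808.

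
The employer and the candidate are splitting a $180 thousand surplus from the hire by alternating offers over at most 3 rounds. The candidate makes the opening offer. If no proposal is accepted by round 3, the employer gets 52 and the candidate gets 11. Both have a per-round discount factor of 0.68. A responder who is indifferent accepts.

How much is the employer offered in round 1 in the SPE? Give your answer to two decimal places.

63.21

Round 3 (the candidate proposes): the employer gets 52 if talks fail, so the candidate offers 52 and keeps 128.
Round 2 (the employer proposes): the candidate can get 128 next round, worth 0.68 × 128 = 87.04 now; the employer offers that and keeps 92.96.
Round 1 (the candidate proposes): the employer can get 92.96 next round, worth 0.68 × 92.96 = 63.2128 now, so the candidate offers 63.2128, keeping 116.7872.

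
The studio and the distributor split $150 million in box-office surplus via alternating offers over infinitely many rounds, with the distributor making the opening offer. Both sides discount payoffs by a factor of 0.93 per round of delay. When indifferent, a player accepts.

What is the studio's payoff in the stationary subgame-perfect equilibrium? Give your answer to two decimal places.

Let x be the distributor's share when the distributor proposes and y be the studio's share when the studio proposes.
The studio accepts iff offered ≥ 0.93·y, so x = 150 − 0.93y. Symmetrically y = 150 − 0.93x.
Substituting: x = 150 − 0.93(150 − 0.93x), giving x(1 − 0.93·0.93) = 150(1 − 0.93).
So x = 150 × 0.07 / 0.1351 ≈ 77.7202, and the studio receives 150 − x ≈ 72.2798.

72.28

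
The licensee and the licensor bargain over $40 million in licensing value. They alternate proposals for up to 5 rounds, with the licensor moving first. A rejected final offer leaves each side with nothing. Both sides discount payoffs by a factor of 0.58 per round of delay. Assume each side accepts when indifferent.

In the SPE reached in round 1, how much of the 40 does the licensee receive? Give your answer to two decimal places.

13.02

Solve by backward induction from round 5.
Round 5 (the licensor proposes): the licensee will accept anything ≥ 0, so the licensor offers 0 and keeps 40.
Round 4 (the licensee proposes): the licensor can get 40 next round, worth 0.58 × 40 = 23.2 now; the licensee offers that and keeps 16.8.
Round 3 (the licensor proposes): the licensee can get 16.8 next round, worth 0.58 × 16.8 = 9.744 now. The licensor offers 9.744 and keeps 40 − 9.744 = 30.256.
Round 2 (the licensee proposes): the licensor can get 30.256 next round, worth 0.58 × 30.256 = 17.54848 now, so the licensee offers 17.54848, keeping 22.45152.
Round 1 (the licensor proposes): the licensee can get 22.45152 next round, worth 0.58 × 22.45152 = 13.0218816 now, so the licensor offers 13.0218816, keeping 26.9781184.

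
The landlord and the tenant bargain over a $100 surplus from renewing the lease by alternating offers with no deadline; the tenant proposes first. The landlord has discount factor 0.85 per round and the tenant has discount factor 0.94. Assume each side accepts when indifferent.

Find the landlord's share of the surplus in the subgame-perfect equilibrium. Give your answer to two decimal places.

Let x be the tenant's share when the tenant proposes and y be the landlord's share when the landlord proposes.
The landlord accepts iff offered ≥ 0.85·y, so x = 100 − 0.85y. Symmetrically y = 100 − 0.94x.
Substituting: x = 100 − 0.85(100 − 0.94x), giving x(1 − 0.94·0.85) = 100(1 − 0.85).
So x = 100 × 0.15 / 0.201 ≈ 74.6269, and the landlord receives 100 − x ≈ 25.3731.

25.37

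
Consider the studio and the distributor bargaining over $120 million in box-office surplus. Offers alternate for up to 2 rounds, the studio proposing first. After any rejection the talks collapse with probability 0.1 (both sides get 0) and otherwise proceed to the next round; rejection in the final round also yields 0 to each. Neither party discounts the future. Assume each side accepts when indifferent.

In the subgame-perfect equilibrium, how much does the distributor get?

Round 2 (the distributor proposes): the studio will accept anything ≥ 0, so the distributor offers 0 and keeps 120.
Round 1 (the studio proposes): rejecting gives the distributor an expected 0.9 × 120 = 108; the studio offers that and keeps 12.

108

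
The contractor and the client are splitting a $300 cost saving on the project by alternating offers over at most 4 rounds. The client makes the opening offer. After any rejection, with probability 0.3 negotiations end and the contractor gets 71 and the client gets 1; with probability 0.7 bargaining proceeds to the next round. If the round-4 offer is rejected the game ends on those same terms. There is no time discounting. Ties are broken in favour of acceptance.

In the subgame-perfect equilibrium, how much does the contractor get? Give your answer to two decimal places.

By backward induction:
Round 4 (the contractor proposes): the client gets 1 if talks fail, so the contractor offers 1 and keeps 299.
Round 3 (the client proposes): rejecting gives the contractor an expected 0.7 × 299 + 0.3 × 71 = 230.6. The client offers 230.6 and keeps 300 − 230.6 = 69.4.
Round 2 (the contractor proposes): rejecting gives the client an expected 0.7 × 69.4 + 0.3 × 1 = 48.88, so the contractor offers 48.88, keeping 251.12.
Round 1 (the client proposes): rejecting gives the contractor an expected 0.7 × 251.12 + 0.3 × 71 = 197.084. The client offers 197.084 and keeps 300 − 197.084 = 102.916.

197.08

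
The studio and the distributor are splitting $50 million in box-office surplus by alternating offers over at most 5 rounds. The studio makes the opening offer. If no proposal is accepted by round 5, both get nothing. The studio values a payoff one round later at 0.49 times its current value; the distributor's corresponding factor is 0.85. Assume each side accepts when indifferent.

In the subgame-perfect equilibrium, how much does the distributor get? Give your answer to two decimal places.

30.70

Round 5 (the studio proposes): the distributor will accept anything ≥ 0, so the studio offers 0 and keeps 50.
Round 4 (the distributor proposes): the studio can get 50 next round, worth 0.49 × 50 = 24.5 now, so the distributor offers 24.5, keeping 25.5.
Round 3 (the studio proposes): the distributor can get 25.5 next round, worth 0.85 × 25.5 = 21.675 now. The studio offers 21.675 and keeps 50 − 21.675 = 28.325.
Round 2 (the distributor proposes): the studio can get 28.325 next round, worth 0.49 × 28.325 = 13.87925 now; the distributor offers that and keeps 36.12075.
Round 1 (the studio proposes): the distributor can get 36.12075 next round, worth 0.85 × 36.12075 = 30.7026375 now, so the studio offers 30.7026375, keeping 19.2973625.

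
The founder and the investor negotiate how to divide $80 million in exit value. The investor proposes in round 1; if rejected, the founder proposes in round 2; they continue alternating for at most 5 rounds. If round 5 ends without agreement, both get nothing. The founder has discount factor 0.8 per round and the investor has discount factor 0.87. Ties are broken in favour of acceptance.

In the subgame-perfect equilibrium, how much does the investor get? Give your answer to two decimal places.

65.89

Round 5 (the investor proposes): rejection yields 0 for the founder; the investor offers 0 and keeps 80.
Round 4 (the founder proposes): the investor can get 80 next round, worth 0.87 × 80 = 69.6 now. The founder offers 69.6 and keeps 80 − 69.6 = 10.4.
Round 3 (the investor proposes): the founder can get 10.4 next round, worth 0.8 × 10.4 = 8.32 now; the investor offers that and keeps 71.68.
Round 2 (the founder proposes): the investor can get 71.68 next round, worth 0.87 × 71.68 = 62.3616 now, so the founder offers 62.3616, keeping 17.6384.
Round 1 (the investor proposes): the founder can get 17.6384 next round, worth 0.8 × 17.6384 = 14.11072 now. The investor offers 14.11072 and keeps 80 − 14.11072 = 65.88928.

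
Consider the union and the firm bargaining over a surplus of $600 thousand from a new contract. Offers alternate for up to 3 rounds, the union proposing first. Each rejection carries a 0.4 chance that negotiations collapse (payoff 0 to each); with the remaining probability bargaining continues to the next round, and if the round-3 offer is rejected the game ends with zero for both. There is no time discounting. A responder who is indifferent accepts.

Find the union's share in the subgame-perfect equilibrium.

456

Round 3 (the union proposes): rejection yields 0 for the firm; the union offers 0 and keeps 600.
Round 2 (the firm proposes): rejecting gives the union an expected 0.6 × 600 = 360. The firm offers 360 and keeps 600 − 360 = 240.
Round 1 (the union proposes): rejecting gives the firm an expected 0.6 × 240 = 144; the union offers that and keeps 456.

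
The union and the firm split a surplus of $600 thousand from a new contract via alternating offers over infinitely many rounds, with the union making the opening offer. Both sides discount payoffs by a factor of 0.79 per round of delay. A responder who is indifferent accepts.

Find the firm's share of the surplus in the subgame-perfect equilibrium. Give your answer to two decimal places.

264.80

In a stationary SPE each proposer offers the other exactly their discounted continuation value.
If the union keeps x when proposing and the firm keeps y when proposing, then x = 600 − 0.79y and y = 600 − 0.79x.
Solving: x = 600(1 − 0.79) / (1 − 0.79·0.79) = 126 / 0.3759 ≈ 335.1955.
The firm gets 600 − 335.1955 ≈ 264.8045.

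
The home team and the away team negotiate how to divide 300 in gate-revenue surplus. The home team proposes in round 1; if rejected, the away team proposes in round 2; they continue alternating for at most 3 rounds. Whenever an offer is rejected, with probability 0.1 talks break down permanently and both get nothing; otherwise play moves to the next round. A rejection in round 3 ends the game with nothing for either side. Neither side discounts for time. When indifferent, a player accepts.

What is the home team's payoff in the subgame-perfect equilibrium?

Round 3 (the home team proposes): the away team will accept anything ≥ 0, so the home team offers 0 and keeps 300.
Round 2 (the away team proposes): rejecting gives the home team an expected 0.9 × 300 = 270. The away team offers 270 and keeps 300 − 270 = 30.
Round 1 (the home team proposes): rejecting gives the away team an expected 0.9 × 30 = 27, so the home team offers 27, keeping 273.

273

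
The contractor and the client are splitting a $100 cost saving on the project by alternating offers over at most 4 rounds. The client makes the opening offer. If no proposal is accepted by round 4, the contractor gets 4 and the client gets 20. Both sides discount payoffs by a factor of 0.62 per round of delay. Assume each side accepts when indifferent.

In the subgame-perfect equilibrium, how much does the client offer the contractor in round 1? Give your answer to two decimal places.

42.63

Round 4 (the contractor proposes): the client gets 20 if talks fail, so the contractor offers 20 and keeps 80.
Round 3 (the client proposes): the contractor can get 80 next round, worth 0.62 × 80 = 49.6 now, so the client offers 49.6, keeping 50.4.
Round 2 (the contractor proposes): the client can get 50.4 next round, worth 0.62 × 50.4 = 31.248 now. The contractor offers 31.248 and keeps 100 − 31.248 = 68.752.
Round 1 (the client proposes): the contractor can get 68.752 next round, worth 0.62 × 68.752 = 42.62624 now. The client offers 42.62624 and keeps 100 − 42.62624 = 57.37376.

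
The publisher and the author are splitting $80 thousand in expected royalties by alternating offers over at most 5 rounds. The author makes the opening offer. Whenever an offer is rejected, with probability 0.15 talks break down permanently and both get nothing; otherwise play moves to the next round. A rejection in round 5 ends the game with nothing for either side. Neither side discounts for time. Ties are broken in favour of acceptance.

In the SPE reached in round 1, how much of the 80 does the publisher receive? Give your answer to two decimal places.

17.57

By backward induction:
Round 5 (the author proposes): the publisher will accept anything ≥ 0, so the author offers 0 and keeps 80.
Round 4 (the publisher proposes): rejecting gives the author an expected 0.85 × 80 = 68. The publisher offers 68 and keeps 80 − 68 = 12.
Round 3 (the author proposes): rejecting gives the publisher an expected 0.85 × 12 = 10.2, so the author offers 10.2, keeping 69.8.
Round 2 (the publisher proposes): rejecting gives the author an expected 0.85 × 69.8 = 59.33; the publisher offers that and keeps 20.67.
Round 1 (the author proposes): rejecting gives the publisher an expected 0.85 × 20.67 = 17.5695, so the author offers 17.5695, keeping 62.4305.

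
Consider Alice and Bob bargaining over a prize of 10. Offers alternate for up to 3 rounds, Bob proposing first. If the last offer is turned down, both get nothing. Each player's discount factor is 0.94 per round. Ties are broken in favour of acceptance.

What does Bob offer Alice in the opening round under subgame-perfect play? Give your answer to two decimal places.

0.56

Solve by backward induction from round 3.
Round 3 (Bob proposes): Alice will accept anything ≥ 0, so Bob offers 0 and keeps 10.
Round 2 (Alice proposes): Bob can get 10 next round, worth 0.94 × 10 = 9.4 now. Alice offers 9.4 and keeps 10 − 9.4 = 0.6.
Round 1 (Bob proposes): Alice can get 0.6 next round, worth 0.94 × 0.6 = 0.564 now; Bob offers that and keeps 9.436.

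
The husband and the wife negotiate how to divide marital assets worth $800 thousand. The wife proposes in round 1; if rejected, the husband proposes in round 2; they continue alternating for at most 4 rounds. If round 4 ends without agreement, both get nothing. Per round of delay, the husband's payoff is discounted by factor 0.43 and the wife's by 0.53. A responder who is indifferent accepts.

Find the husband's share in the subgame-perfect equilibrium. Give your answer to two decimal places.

Work backward from the last round.
Round 4 (the husband proposes): rejection yields 0 for the wife; the husband offers 0 and keeps 800.
Round 3 (the wife proposes): the husband can get 800 next round, worth 0.43 × 800 = 344 now, so the wife offers 344, keeping 456.
Round 2 (the husband proposes): the wife can get 456 next round, worth 0.53 × 456 = 241.68 now, so the husband offers 241.68, keeping 558.32.
Round 1 (the wife proposes): the husband can get 558.32 next round, worth 0.43 × 558.32 = 240.0776 now. The wife offers 240.0776 and keeps 800 − 240.0776 = 559.9224.

240.08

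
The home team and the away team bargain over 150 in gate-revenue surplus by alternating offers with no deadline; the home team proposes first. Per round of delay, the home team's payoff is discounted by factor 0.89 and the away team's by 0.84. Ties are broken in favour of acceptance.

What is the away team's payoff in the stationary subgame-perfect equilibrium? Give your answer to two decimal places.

54.91

In a stationary SPE each proposer offers the other exactly their discounted continuation value.
If the home team keeps x when proposing and the away team keeps y when proposing, then x = 150 − 0.84y and y = 150 − 0.89x.
Solving: x = 150(1 − 0.84) / (1 − 0.89·0.84) = 24 / 0.2524 ≈ 95.0872.
The away team gets 150 − 95.0872 ≈ 54.9128.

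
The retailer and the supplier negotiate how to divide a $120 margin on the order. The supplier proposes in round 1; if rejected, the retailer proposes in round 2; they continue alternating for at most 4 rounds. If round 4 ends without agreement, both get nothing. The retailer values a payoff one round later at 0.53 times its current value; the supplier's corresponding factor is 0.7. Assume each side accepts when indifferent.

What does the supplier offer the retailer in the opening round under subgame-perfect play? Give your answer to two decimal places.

Work backward from the last round.
Round 4 (the retailer proposes): the supplier will accept anything ≥ 0, so the retailer offers 0 and keeps 120.
Round 3 (the supplier proposes): the retailer can get 120 next round, worth 0.53 × 120 = 63.6 now, so the supplier offers 63.6, keeping 56.4.
Round 2 (the retailer proposes): the supplier can get 56.4 next round, worth 0.7 × 56.4 = 39.48 now, so the retailer offers 39.48, keeping 80.52.
Round 1 (the supplier proposes): the retailer can get 80.52 next round, worth 0.53 × 80.52 = 42.6756 now; the supplier offers that and keeps 77.3244.

42.68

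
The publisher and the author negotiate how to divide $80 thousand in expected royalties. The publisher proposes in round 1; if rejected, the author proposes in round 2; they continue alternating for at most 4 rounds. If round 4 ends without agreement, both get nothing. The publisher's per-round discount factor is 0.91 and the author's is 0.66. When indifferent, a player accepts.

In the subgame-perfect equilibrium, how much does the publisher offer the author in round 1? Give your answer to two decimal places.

By backward induction:
Round 4 (the author proposes): rejection yields 0 for the publisher; the author offers 0 and keeps 80.
Round 3 (the publisher proposes): the author can get 80 next round, worth 0.66 × 80 = 52.8 now; the publisher offers that and keeps 27.2.
Round 2 (the author proposes): the publisher can get 27.2 next round, worth 0.91 × 27.2 = 24.752 now. The author offers 24.752 and keeps 80 − 24.752 = 55.248.
Round 1 (the publisher proposes): the author can get 55.248 next round, worth 0.66 × 55.248 = 36.46368 now. The publisher offers 36.46368 and keeps 80 − 36.46368 = 43.53632.

36.46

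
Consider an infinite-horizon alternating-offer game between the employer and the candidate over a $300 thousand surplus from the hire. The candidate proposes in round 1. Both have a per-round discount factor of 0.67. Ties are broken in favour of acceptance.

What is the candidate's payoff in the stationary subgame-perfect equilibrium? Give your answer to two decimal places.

In a stationary SPE each proposer offers the other exactly their discounted continuation value.
If the candidate keeps x when proposing and the employer keeps y when proposing, then x = 300 − 0.67y and y = 300 − 0.67x.
Solving: x = 300(1 − 0.67) / (1 − 0.67·0.67) = 99 / 0.5511 ≈ 179.6407.
The employer gets 300 − 179.6407 ≈ 120.3593.

179.64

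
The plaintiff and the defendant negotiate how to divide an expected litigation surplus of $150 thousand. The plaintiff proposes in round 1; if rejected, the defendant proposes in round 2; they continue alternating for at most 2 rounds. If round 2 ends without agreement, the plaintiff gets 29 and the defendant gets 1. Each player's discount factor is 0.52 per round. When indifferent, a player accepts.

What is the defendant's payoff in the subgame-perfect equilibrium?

Round 2 (the defendant proposes): the plaintiff gets 29 if talks fail, so the defendant offers 29 and keeps 121.
Round 1 (the plaintiff proposes): the defendant can get 121 next round, worth 0.52 × 121 = 62.92 now. The plaintiff offers 62.92 and keeps 150 − 62.92 = 87.08.

62.92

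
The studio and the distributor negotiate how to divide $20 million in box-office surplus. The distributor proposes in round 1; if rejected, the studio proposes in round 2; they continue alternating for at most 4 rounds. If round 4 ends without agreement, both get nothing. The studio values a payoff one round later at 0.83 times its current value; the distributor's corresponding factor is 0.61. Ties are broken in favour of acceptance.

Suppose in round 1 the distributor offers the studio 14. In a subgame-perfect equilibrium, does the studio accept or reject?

Reject

Round 4 (the studio proposes): rejection yields 0 for the distributor; the studio offers 0 and keeps 20.
Round 3 (the distributor proposes): the studio can get 20 next round, worth 0.83 × 20 = 16.6 now; the distributor offers that and keeps 3.4.
Round 2 (the studio proposes): the distributor can get 3.4 next round, worth 0.61 × 3.4 = 2.074 now; the studio offers that and keeps 17.926.
So by rejecting in round 1, the studio gets 17.926 next round, worth 0.83 × 17.926 = 14.87858 now.
Offer 14 < 14.87858, so the studio rejects.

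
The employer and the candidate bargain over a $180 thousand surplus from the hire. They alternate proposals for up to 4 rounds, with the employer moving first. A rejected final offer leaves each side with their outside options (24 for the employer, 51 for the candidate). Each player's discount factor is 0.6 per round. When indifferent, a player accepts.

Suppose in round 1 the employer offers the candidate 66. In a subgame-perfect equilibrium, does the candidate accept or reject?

Reject

Round 4 (the candidate proposes): the employer gets 24 if talks fail, so the candidate offers 24 and keeps 156.
Round 3 (the employer proposes): the candidate can get 156 next round, worth 0.6 × 156 = 93.6 now; the employer offers that and keeps 86.4.
Round 2 (the candidate proposes): the employer can get 86.4 next round, worth 0.6 × 86.4 = 51.84 now. The candidate offers 51.84 and keeps 180 − 51.84 = 128.16.
So by rejecting in round 1, the candidate gets 128.16 next round, worth 0.6 × 128.16 = 76.896 now.
Offer 66 < 76.896, so the candidate rejects.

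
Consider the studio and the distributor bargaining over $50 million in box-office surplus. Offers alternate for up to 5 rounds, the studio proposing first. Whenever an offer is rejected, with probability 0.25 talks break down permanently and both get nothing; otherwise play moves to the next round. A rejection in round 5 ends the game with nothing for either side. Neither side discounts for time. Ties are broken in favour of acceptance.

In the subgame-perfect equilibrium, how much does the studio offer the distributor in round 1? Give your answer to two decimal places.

14.65

By backward induction:
Round 5 (the studio proposes): rejection yields 0 for the distributor; the studio offers 0 and keeps 50.
Round 4 (the distributor proposes): rejecting gives the studio an expected 0.75 × 50 = 37.5. The distributor offers 37.5 and keeps 50 − 37.5 = 12.5.
Round 3 (the studio proposes): rejecting gives the distributor an expected 0.75 × 12.5 = 9.375. The studio offers 9.375 and keeps 50 − 9.375 = 40.625.
Round 2 (the distributor proposes): rejecting gives the studio an expected 0.75 × 40.625 = 30.46875; the distributor offers that and keeps 19.53125.
Round 1 (the studio proposes): rejecting gives the distributor an expected 0.75 × 19.53125 = 14.6484375; the studio offers that and keeps 35.3515625.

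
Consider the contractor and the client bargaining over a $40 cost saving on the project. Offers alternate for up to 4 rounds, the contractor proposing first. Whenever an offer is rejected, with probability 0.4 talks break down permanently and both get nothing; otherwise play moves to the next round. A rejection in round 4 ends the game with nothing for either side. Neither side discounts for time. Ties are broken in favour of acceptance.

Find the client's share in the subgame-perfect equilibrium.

Round 4 (the client proposes): rejection yields 0 for the contractor; the client offers 0 and keeps 40.
Round 3 (the contractor proposes): rejecting gives the client an expected 0.6 × 40 = 24; the contractor offers that and keeps 16.
Round 2 (the client proposes): rejecting gives the contractor an expected 0.6 × 16 = 9.6. The client offers 9.6 and keeps 40 − 9.6 = 30.4.
Round 1 (the contractor proposes): rejecting gives the client an expected 0.6 × 30.4 = 18.24. The contractor offers 18.24 and keeps 40 − 18.24 = 21.76.

18.24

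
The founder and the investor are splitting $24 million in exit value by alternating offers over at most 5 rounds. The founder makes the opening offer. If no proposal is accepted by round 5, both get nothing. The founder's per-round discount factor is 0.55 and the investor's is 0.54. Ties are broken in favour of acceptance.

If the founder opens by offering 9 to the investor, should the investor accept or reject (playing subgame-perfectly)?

Accept

Round 5 (the founder proposes): rejection yields 0 for the investor; the founder offers 0 and keeps 24.
Round 4 (the investor proposes): the founder can get 24 next round, worth 0.55 × 24 = 13.2 now; the investor offers that and keeps 10.8.
Round 3 (the founder proposes): the investor can get 10.8 next round, worth 0.54 × 10.8 = 5.832 now. The founder offers 5.832 and keeps 24 − 5.832 = 18.168.
Round 2 (the investor proposes): the founder can get 18.168 next round, worth 0.55 × 18.168 = 9.9924 now. The investor offers 9.9924 and keeps 24 − 9.9924 = 14.0076.
So by rejecting in round 1, the investor gets 14.0076 next round, worth 0.54 × 14.0076 = 7.564104 now.
Offer 9 ≥ 7.564104, so the investor accepts.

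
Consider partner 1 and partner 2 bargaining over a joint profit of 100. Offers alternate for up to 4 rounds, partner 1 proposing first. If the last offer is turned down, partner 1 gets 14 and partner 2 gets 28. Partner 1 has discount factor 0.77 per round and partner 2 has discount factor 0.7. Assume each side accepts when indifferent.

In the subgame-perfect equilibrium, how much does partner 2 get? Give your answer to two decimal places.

48.55

Solve by backward induction from round 4.
Round 4 (partner 2 proposes): partner 1 gets 14 if talks fail, so partner 2 offers 14 and keeps 86.
Round 3 (partner 1 proposes): partner 2 can get 86 next round, worth 0.7 × 86 = 60.2 now, so partner 1 offers 60.2, keeping 39.8.
Round 2 (partner 2 proposes): partner 1 can get 39.8 next round, worth 0.77 × 39.8 = 30.646 now, so partner 2 offers 30.646, keeping 69.354.
Round 1 (partner 1 proposes): partner 2 can get 69.354 next round, worth 0.7 × 69.354 = 48.5478 now, so partner 1 offers 48.5478, keeping 51.4522.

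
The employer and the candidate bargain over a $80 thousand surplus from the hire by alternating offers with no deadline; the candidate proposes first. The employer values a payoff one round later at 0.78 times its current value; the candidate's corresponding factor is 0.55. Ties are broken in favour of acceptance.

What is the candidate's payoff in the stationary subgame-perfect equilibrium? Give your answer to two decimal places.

30.82

In a stationary SPE each proposer offers the other exactly their discounted continuation value.
If the candidate keeps x when proposing and the employer keeps y when proposing, then x = 80 − 0.78y and y = 80 − 0.55x.
Solving: x = 80(1 − 0.78) / (1 − 0.55·0.78) = 17.6 / 0.571 ≈ 30.8231.
The employer gets 80 − 30.8231 ≈ 49.1769.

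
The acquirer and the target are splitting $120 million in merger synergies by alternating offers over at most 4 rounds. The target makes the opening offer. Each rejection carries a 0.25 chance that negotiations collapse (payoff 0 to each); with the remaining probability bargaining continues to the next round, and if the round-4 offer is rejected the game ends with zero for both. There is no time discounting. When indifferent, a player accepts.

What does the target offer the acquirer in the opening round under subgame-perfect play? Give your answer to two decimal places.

Round 4 (the acquirer proposes): the target will accept anything ≥ 0, so the acquirer offers 0 and keeps 120.
Round 3 (the target proposes): rejecting gives the acquirer an expected 0.75 × 120 = 90, so the target offers 90, keeping 30.
Round 2 (the acquirer proposes): rejecting gives the target an expected 0.75 × 30 = 22.5. The acquirer offers 22.5 and keeps 120 − 22.5 = 97.5.
Round 1 (the target proposes): rejecting gives the acquirer an expected 0.75 × 97.5 = 73.125. The target offers 73.125 and keeps 120 − 73.125 = 46.875.

73.13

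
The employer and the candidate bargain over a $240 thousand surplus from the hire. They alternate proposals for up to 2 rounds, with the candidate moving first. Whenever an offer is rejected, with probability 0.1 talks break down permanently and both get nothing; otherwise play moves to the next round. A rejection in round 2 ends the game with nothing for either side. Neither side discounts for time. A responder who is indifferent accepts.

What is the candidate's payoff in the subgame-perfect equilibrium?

Round 2 (the employer proposes): the candidate will accept anything ≥ 0, so the employer offers 0 and keeps 240.
Round 1 (the candidate proposes): rejecting gives the employer an expected 0.9 × 240 = 216. The candidate offers 216 and keeps 240 − 216 = 24.

24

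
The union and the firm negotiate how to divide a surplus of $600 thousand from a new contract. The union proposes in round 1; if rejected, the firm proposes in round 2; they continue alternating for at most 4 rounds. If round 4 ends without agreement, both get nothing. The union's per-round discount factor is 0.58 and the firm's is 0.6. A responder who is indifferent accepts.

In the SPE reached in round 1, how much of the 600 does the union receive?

323.52

By backward induction:
Round 4 (the firm proposes): the union will accept anything ≥ 0, so the firm offers 0 and keeps 600.
Round 3 (the union proposes): the firm can get 600 next round, worth 0.6 × 600 = 360 now. The union offers 360 and keeps 600 − 360 = 240.
Round 2 (the firm proposes): the union can get 240 next round, worth 0.58 × 240 = 139.2 now; the firm offers that and keeps 460.8.
Round 1 (the union proposes): the firm can get 460.8 next round, worth 0.6 × 460.8 = 276.48 now; the union offers that and keeps 323.52.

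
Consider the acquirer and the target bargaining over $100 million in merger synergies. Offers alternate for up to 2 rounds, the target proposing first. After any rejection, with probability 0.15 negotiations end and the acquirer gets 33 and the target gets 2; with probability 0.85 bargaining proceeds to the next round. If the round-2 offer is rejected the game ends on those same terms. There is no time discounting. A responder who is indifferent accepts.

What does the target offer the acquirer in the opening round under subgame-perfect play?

88.25

Round 2 (the acquirer proposes): the target gets 2 if talks fail, so the acquirer offers 2 and keeps 98.
Round 1 (the target proposes): rejecting gives the acquirer an expected 0.85 × 98 + 0.15 × 33 = 88.25; the target offers that and keeps 11.75.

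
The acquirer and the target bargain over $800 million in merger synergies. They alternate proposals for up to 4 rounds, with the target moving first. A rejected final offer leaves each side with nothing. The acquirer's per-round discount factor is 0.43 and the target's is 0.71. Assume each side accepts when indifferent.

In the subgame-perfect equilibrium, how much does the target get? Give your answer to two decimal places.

Solve by backward induction from round 4.
Round 4 (the acquirer proposes): the target will accept anything ≥ 0, so the acquirer offers 0 and keeps 800.
Round 3 (the target proposes): the acquirer can get 800 next round, worth 0.43 × 800 = 344 now. The target offers 344 and keeps 800 − 344 = 456.
Round 2 (the acquirer proposes): the target can get 456 next round, worth 0.71 × 456 = 323.76 now, so the acquirer offers 323.76, keeping 476.24.
Round 1 (the target proposes): the acquirer can get 476.24 next round, worth 0.43 × 476.24 = 204.7832 now, so the target offers 204.7832, keeping 595.2168.

595.22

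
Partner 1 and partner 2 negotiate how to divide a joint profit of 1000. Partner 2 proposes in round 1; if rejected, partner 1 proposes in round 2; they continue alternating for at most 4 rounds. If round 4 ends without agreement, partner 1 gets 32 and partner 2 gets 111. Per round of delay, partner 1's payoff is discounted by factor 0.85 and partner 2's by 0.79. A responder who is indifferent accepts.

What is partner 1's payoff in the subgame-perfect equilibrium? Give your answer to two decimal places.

685.92

Round 4 (partner 1 proposes): partner 2 gets 111 if talks fail, so partner 1 offers 111 and keeps 889.
Round 3 (partner 2 proposes): partner 1 can get 889 next round, worth 0.85 × 889 = 755.65 now; partner 2 offers that and keeps 244.35.
Round 2 (partner 1 proposes): partner 2 can get 244.35 next round, worth 0.79 × 244.35 = 193.0365 now. Partner 1 offers 193.0365 and keeps 1000 − 193.0365 = 806.9635.
Round 1 (partner 2 proposes): partner 1 can get 806.9635 next round, worth 0.85 × 806.9635 = 685.918975 now, so partner 2 offers 685.918975, keeping 314.081025.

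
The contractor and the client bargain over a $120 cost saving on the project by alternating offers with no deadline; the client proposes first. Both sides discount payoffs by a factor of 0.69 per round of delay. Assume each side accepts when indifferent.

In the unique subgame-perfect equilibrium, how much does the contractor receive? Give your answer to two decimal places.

48.99

Let x be the client's share when the client proposes and y be the contractor's share when the contractor proposes.
The contractor accepts iff offered ≥ 0.69·y, so x = 120 − 0.69y. Symmetrically y = 120 − 0.69x.
Substituting: x = 120 − 0.69(120 − 0.69x), giving x(1 − 0.69·0.69) = 120(1 − 0.69).
So x = 120 × 0.31 / 0.5239 ≈ 71.0059, and the contractor receives 120 − x ≈ 48.9941.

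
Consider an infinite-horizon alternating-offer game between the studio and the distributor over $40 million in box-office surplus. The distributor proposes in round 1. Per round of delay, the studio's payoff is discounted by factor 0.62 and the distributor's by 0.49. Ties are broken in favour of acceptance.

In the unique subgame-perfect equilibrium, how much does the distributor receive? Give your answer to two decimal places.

21.83

In a stationary SPE each proposer offers the other exactly their discounted continuation value.
If the distributor keeps x when proposing and the studio keeps y when proposing, then x = 40 − 0.62y and y = 40 − 0.49x.
Solving: x = 40(1 − 0.62) / (1 − 0.49·0.62) = 15.2 / 0.6962 ≈ 21.8328.
The studio gets 40 − 21.8328 ≈ 18.1672.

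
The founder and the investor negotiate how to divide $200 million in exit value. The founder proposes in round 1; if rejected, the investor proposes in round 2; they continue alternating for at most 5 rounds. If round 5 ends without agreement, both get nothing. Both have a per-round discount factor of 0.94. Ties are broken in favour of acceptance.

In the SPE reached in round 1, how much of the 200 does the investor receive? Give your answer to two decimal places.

21.25

Round 5 (the founder proposes): the investor will accept anything ≥ 0, so the founder offers 0 and keeps 200.
Round 4 (the investor proposes): the founder can get 200 next round, worth 0.94 × 200 = 188 now, so the investor offers 188, keeping 12.
Round 3 (the founder proposes): the investor can get 12 next round, worth 0.94 × 12 = 11.28 now, so the founder offers 11.28, keeping 188.72.
Round 2 (the investor proposes): the founder can get 188.72 next round, worth 0.94 × 188.72 = 177.3968 now. The investor offers 177.3968 and keeps 200 − 177.3968 = 22.6032.
Round 1 (the founder proposes): the investor can get 22.6032 next round, worth 0.94 × 22.6032 = 21.247008 now, so the founder offers 21.247008, keeping 178.752992.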